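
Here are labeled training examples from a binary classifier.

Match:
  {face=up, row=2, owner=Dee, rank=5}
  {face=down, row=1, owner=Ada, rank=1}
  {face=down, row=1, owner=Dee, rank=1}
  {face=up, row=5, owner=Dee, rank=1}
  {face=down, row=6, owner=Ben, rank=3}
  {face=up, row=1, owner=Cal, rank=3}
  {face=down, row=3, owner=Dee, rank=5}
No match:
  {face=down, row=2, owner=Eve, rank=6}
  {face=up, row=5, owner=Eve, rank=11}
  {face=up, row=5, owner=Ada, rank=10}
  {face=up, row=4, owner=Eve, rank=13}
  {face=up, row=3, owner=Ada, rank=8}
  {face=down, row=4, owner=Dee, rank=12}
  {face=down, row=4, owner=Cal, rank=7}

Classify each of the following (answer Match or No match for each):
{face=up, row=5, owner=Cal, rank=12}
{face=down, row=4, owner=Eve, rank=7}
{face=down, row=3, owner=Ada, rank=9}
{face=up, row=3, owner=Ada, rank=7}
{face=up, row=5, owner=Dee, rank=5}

No match, No match, No match, No match, Match

Every 'Match' example satisfies: rank ≤ 5. None of the 'No match' examples do.
{face=up, row=5, owner=Cal, rank=12} → rank = 12 → No match. {face=down, row=4, owner=Eve, rank=7} → rank = 7 → No match. {face=down, row=3, owner=Ada, rank=9} → rank = 9 → No match. {face=up, row=3, owner=Ada, rank=7} → rank = 7 → No match. {face=up, row=5, owner=Dee, rank=5} → rank = 5 → Match.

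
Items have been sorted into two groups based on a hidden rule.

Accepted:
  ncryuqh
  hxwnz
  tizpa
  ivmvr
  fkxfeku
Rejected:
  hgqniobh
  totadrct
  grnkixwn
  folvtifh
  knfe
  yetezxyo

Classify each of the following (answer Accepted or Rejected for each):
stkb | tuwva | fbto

Looking at the examples, the only property every 'Accepted' case has and every 'Rejected' case lacks is: odd length.
stkb — length 4, hence Rejected. tuwva — length 5, hence Accepted. fbto — length 4, hence Rejected.

Rejected, Accepted, Rejected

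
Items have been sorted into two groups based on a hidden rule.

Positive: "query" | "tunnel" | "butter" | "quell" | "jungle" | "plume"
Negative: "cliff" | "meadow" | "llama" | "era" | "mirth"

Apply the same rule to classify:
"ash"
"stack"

Looking at the examples, the only property every 'Positive' case has and every 'Negative' case lacks is: contains 'u'.
"ash": Negative (no 'u'). "stack": Negative (no 'u').

Negative, Negative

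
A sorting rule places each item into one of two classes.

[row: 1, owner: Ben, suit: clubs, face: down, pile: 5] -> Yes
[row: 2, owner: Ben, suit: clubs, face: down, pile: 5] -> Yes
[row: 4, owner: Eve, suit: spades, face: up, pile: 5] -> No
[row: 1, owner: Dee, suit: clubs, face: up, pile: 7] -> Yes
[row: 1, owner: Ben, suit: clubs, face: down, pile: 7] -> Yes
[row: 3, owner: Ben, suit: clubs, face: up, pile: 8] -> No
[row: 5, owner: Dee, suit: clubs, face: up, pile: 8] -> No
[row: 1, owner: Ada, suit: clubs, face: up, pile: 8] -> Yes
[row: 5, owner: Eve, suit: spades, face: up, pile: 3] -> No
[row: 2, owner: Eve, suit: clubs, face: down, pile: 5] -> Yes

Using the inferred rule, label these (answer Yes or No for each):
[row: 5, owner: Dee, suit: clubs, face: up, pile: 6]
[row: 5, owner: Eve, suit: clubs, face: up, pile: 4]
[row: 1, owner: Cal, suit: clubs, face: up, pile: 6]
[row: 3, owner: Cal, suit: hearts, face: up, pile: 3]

The simplest hypothesis consistent with all the labels is: row ≤ 2.
[row: 5, owner: Dee, suit: clubs, face: up, pile: 6]: No (row = 5).
[row: 5, owner: Eve, suit: clubs, face: up, pile: 4]: No (row = 5).
[row: 1, owner: Cal, suit: clubs, face: up, pile: 6]: Yes (row = 1).
[row: 3, owner: Cal, suit: hearts, face: up, pile: 3]: No (row = 3).

No, No, Yes, No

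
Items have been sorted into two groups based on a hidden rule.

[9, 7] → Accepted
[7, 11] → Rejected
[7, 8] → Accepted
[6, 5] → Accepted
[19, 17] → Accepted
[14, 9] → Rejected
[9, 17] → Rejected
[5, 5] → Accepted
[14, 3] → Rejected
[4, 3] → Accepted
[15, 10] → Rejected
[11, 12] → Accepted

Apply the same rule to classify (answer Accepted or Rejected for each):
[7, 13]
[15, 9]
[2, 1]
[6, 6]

Rejected, Rejected, Accepted, Accepted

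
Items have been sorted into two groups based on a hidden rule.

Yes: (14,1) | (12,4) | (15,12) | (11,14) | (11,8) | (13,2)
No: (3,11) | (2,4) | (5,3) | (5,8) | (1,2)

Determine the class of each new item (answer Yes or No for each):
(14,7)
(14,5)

Rule: sum ≥ 15. This holds for each 'Yes' example and fails for each 'No' one.
(14,7): Yes (14+7 = 21). (14,5): Yes (14+5 = 19).

Yes, Yes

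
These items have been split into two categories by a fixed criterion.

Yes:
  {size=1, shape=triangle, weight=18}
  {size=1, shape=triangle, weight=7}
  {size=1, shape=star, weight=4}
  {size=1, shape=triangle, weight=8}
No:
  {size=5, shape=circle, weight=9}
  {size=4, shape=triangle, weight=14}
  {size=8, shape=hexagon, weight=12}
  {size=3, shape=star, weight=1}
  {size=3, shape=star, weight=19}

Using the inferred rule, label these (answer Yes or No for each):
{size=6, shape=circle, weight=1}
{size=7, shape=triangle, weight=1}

No, No

The pattern is that an item is 'Yes' exactly when: size = 1.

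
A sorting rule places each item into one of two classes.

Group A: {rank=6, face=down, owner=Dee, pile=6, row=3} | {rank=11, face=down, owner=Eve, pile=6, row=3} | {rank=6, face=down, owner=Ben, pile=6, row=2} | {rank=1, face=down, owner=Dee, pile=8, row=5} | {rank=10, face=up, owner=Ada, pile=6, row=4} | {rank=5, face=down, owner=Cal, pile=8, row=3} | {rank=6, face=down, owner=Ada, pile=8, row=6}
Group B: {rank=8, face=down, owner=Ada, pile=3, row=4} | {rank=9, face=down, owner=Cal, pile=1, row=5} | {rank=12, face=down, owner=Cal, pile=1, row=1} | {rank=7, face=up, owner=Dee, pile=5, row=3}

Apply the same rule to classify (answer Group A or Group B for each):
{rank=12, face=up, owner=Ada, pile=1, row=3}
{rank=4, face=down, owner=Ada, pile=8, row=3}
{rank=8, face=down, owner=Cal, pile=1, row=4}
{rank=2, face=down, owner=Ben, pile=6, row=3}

Group B, Group A, Group B, Group A

One predicate separates the groups cleanly: pile ≥ 6.
{rank=12, face=up, owner=Ada, pile=1, row=3}: Group B (pile = 1). {rank=4, face=down, owner=Ada, pile=8, row=3}: Group A (pile = 8). {rank=8, face=down, owner=Cal, pile=1, row=4}: Group B (pile = 1). {rank=2, face=down, owner=Ben, pile=6, row=3}: Group A (pile = 6).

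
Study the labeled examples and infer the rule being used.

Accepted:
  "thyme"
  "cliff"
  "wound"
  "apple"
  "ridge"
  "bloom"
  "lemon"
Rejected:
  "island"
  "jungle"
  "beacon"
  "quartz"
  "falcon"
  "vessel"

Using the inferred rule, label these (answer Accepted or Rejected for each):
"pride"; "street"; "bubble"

The distinguishing property — odd length — holds for all the 'Accepted' cases and none of the 'Rejected' cases.
"pride" → length 5 → Accepted.
"street" → length 6 → Rejected.
"bubble" → length 6 → Rejected.

Accepted, Rejected, Rejected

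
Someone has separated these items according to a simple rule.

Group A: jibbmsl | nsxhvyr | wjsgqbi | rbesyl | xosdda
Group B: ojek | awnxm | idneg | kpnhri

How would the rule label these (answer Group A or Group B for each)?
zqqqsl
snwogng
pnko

Group A, Group A, Group B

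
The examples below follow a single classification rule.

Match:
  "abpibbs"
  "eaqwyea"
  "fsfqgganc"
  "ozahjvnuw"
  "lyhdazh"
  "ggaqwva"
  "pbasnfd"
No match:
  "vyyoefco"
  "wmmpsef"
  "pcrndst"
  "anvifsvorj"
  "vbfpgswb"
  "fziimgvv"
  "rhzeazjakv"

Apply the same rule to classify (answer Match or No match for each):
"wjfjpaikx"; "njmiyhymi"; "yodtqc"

Match, No match, No match

All 'Match' examples share one property — odd length AND contains 'a' — and every 'No match' example lacks it.
"wjfjpaikx": Match (length 9, has 'a'). "njmiyhymi": No match (length 9, no 'a'). "yodtqc": No match (length 6, no 'a').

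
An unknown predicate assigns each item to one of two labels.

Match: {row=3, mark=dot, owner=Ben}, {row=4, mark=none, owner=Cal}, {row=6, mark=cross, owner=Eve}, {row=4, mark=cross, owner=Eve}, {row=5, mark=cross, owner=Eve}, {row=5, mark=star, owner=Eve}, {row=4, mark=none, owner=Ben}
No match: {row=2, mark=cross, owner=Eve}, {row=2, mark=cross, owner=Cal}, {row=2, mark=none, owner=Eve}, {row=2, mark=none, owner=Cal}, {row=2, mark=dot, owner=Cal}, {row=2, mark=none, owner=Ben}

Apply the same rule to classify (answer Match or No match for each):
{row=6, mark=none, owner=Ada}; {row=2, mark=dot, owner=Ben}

The distinguishing property — row ≥ 3 — holds for all the 'Match' cases and none of the 'No match' cases.

Match, No match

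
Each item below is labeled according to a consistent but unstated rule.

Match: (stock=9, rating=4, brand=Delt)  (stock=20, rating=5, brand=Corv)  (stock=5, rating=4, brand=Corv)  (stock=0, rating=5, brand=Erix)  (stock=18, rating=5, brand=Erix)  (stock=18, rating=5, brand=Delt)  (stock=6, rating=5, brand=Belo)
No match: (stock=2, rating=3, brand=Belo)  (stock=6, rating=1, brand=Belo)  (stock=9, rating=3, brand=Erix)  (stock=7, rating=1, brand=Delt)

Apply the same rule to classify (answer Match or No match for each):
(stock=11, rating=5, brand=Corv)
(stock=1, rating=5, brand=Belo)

All 'Match' examples share one property — rating ≥ 4 — and every 'No match' example lacks it.
(stock=11, rating=5, brand=Corv) → rating = 5 → Match.
(stock=1, rating=5, brand=Belo) → rating = 5 → Match.

Match, Match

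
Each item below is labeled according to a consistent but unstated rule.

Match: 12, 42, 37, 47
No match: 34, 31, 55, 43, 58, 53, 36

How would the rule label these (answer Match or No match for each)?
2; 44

Match, No match

The distinguishing property — ≡ 2 (mod 5) — holds for all the 'Match' cases and none of the 'No match' cases.
2: Match (2 mod 5 = 2). 44: No match (44 mod 5 = 4).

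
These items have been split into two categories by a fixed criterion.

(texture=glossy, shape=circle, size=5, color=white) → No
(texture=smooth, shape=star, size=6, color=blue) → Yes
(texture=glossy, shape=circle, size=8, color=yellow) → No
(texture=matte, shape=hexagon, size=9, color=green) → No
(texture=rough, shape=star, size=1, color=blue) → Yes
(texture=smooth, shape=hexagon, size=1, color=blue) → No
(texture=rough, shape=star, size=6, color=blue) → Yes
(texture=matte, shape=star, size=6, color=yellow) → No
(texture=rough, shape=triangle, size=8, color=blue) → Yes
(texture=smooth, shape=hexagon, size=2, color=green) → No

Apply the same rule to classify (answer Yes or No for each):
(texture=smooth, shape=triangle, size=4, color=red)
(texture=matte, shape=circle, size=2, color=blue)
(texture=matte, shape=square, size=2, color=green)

No, Yes, No

The distinguishing property — color is blue AND shape is not hexagon — holds for all the 'Yes' cases and none of the 'No' cases.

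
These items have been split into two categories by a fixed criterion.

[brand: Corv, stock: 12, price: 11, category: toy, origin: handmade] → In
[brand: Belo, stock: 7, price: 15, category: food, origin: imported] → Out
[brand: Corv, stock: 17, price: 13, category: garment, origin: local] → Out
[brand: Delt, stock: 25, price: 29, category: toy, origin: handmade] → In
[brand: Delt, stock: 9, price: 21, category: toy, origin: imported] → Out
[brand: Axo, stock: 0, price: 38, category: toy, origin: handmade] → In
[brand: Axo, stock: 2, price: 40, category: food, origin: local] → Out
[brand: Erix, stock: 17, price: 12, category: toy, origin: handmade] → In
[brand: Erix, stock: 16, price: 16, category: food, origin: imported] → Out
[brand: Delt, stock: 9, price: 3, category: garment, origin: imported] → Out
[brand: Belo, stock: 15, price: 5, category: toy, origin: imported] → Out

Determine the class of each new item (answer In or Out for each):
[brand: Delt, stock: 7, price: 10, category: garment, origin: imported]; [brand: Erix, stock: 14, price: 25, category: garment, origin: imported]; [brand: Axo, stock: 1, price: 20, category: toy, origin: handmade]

The rule appears to be: origin is handmade.

Out, Out, In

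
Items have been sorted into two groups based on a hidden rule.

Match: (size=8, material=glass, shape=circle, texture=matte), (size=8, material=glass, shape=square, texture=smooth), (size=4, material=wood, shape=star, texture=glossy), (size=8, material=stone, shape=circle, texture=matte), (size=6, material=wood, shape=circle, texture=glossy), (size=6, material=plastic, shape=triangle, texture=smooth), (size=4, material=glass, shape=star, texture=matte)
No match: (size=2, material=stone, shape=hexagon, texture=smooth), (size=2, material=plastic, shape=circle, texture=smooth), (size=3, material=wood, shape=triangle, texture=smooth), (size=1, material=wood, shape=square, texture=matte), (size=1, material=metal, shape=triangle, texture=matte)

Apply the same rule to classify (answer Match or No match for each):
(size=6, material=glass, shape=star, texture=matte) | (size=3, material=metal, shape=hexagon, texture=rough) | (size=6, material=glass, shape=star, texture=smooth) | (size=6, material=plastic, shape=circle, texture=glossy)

Match, No match, Match, Match

Every 'Match' example satisfies: size ≥ 4. None of the 'No match' examples do.
(size=6, material=glass, shape=star, texture=matte) — size = 6, hence Match. (size=3, material=metal, shape=hexagon, texture=rough) — size = 3, hence No match. (size=6, material=glass, shape=star, texture=smooth) — size = 6, hence Match. (size=6, material=plastic, shape=circle, texture=glossy) — size = 6, hence Match.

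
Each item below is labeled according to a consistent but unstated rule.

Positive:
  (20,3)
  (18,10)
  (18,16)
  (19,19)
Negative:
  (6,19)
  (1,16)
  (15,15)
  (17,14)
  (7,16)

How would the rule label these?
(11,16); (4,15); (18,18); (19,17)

'Positive' ⟺ first ≥ 18.

Negative, Negative, Positive, Positive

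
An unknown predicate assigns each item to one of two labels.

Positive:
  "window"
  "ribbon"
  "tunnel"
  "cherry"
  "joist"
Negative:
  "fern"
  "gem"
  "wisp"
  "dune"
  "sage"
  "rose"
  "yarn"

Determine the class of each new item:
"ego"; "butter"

Negative, Positive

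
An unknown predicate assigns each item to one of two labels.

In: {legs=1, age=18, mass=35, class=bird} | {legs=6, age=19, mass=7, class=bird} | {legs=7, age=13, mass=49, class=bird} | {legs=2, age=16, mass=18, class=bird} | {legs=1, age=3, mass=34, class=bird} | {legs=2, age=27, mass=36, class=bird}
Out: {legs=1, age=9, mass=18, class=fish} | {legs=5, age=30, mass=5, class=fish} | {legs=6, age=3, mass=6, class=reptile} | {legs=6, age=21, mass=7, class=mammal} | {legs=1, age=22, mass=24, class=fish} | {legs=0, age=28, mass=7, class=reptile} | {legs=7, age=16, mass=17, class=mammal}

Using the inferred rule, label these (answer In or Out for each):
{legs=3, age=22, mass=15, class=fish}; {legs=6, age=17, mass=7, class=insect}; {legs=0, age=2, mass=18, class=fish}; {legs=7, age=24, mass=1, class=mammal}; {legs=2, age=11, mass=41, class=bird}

A rule that fits every label: class is bird — true of each 'In' example, false of each 'Out' one.

Out, Out, Out, Out, In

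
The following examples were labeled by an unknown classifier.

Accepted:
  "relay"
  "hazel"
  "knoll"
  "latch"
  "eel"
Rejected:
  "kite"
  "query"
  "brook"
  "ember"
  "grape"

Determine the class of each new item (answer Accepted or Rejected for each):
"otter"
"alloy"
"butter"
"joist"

Rejected, Accepted, Rejected, Rejected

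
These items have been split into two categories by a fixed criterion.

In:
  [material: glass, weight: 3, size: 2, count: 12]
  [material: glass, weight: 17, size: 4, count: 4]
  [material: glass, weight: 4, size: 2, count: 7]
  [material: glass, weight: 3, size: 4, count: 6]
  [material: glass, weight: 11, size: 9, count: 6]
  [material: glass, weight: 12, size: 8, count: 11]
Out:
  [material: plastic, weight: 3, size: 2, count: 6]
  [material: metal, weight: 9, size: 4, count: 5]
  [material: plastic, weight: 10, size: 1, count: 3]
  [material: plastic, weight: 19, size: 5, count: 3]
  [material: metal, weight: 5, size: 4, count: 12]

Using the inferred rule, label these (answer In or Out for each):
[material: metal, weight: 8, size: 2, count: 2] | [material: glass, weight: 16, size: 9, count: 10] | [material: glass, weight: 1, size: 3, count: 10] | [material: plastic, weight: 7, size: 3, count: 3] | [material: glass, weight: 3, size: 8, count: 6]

Out, In, In, Out, In

One predicate separates the groups cleanly: material is glass.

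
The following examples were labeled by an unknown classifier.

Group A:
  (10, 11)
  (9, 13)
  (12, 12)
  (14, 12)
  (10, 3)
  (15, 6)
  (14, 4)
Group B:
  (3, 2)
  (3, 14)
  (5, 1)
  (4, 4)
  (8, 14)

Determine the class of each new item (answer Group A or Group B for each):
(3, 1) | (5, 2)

All 'Group A' examples share one property — first ≥ 9 — and every 'Group B' example lacks it.
(3, 1): Group B (first 3).
(5, 2): Group B (first 5).

Group B, Group B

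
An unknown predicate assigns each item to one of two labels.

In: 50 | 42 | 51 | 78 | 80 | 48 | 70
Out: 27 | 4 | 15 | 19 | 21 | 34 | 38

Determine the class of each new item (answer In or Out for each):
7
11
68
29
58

Out, Out, In, Out, In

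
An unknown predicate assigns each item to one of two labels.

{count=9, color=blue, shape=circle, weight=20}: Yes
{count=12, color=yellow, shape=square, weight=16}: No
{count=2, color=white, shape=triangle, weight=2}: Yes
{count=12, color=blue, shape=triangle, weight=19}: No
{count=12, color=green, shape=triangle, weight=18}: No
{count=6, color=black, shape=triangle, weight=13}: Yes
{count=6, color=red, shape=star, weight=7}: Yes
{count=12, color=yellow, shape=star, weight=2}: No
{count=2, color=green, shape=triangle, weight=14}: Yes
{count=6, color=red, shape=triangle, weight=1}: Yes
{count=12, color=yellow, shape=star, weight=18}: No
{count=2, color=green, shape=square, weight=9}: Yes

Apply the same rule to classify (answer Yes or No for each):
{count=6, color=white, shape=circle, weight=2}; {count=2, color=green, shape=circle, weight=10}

Yes, Yes

Rule: count ≤ 9. This holds for each 'Yes' example and fails for each 'No' one.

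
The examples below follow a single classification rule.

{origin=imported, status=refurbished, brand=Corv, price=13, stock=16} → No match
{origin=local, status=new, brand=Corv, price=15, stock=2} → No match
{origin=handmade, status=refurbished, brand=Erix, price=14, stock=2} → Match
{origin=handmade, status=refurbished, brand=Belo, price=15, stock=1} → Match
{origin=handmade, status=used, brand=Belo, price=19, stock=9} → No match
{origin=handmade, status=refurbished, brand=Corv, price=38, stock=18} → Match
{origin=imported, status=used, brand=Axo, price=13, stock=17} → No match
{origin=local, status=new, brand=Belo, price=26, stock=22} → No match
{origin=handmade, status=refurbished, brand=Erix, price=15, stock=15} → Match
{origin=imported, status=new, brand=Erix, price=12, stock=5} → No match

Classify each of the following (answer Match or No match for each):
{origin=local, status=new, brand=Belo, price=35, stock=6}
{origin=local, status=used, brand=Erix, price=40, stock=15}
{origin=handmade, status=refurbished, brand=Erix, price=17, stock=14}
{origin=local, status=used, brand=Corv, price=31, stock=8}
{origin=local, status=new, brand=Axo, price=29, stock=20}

Every 'Match' example satisfies: origin is handmade AND status is refurbished. None of the 'No match' examples do.
No match: {origin=local, status=new, brand=Belo, price=35, stock=6}, since origin is local, status is new.
No match: {origin=local, status=used, brand=Erix, price=40, stock=15}, since origin is local, status is used.
Match: {origin=handmade, status=refurbished, brand=Erix, price=17, stock=14}, since origin is handmade, status is refurbished.
No match: {origin=local, status=used, brand=Corv, price=31, stock=8}, since origin is local, status is used.
No match: {origin=local, status=new, brand=Axo, price=29, stock=20}, since origin is local, status is new.

No match, No match, Match, No match, No match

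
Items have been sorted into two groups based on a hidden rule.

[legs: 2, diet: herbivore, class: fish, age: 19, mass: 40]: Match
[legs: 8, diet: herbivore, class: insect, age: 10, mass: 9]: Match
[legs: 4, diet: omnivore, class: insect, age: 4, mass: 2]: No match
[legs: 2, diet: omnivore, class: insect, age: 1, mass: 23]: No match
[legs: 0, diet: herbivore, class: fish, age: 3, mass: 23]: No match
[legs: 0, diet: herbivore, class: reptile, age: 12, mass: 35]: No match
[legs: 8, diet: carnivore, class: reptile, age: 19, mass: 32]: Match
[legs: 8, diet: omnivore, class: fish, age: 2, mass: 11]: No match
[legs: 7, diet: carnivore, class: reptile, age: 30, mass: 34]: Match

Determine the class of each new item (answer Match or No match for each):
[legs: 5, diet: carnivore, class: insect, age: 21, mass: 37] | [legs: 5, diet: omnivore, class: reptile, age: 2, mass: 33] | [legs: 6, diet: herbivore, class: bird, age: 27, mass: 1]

Match, No match, Match

'Match' ⟺ age ≥ 10 AND legs ≥ 2.
[legs: 5, diet: carnivore, class: insect, age: 21, mass: 37]: age = 21, legs = 5 — fits, so Match. [legs: 5, diet: omnivore, class: reptile, age: 2, mass: 33]: age = 2, legs = 5 — fails this test, so No match. [legs: 6, diet: herbivore, class: bird, age: 27, mass: 1]: age = 27, legs = 6 — fits, so Match.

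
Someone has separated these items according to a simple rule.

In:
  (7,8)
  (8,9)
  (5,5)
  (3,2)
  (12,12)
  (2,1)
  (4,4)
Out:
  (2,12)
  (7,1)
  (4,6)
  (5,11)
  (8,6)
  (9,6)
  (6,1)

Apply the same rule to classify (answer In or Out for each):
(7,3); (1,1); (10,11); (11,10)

The rule appears to be: |first − second| ≤ 1.
(7,3): Out (|7−3| = 4).
(1,1): In (|1−1| = 0).
(10,11): In (|10−11| = 1).
(11,10): In (|11−10| = 1).

Out, In, In, In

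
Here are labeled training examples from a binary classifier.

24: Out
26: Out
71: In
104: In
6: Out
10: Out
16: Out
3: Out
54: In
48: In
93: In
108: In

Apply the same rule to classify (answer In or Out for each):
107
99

In, In

The distinguishing property — at least 48 — holds for all the 'In' cases and none of the 'Out' cases.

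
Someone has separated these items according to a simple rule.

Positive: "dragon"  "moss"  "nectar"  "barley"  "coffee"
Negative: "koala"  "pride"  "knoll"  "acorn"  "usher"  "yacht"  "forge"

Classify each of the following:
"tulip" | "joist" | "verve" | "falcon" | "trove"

Rule: even length. This holds for each 'Positive' example and fails for each 'Negative' one.
"tulip": Negative (length 5).
"joist": Negative (length 5).
"verve": Negative (length 5).
"falcon": Positive (length 6).
"trove": Negative (length 5).

Negative, Negative, Negative, Positive, Negative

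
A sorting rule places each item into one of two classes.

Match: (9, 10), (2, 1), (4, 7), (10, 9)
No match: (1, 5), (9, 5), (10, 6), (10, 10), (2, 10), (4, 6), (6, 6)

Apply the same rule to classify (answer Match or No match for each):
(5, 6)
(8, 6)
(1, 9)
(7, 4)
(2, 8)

Match, No match, No match, Match, No match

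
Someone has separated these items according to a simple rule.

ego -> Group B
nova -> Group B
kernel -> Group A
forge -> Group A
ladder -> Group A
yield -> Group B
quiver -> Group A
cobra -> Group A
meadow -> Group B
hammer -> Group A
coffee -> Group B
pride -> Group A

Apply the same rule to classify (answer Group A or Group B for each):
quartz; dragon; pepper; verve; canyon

The simplest hypothesis consistent with all the labels is: contains 'r'.
quartz: Group A (has 'r'). dragon: Group A (has 'r'). pepper: Group A (has 'r'). verve: Group A (has 'r'). canyon: Group B (no 'r').

Group A, Group A, Group A, Group A, Group B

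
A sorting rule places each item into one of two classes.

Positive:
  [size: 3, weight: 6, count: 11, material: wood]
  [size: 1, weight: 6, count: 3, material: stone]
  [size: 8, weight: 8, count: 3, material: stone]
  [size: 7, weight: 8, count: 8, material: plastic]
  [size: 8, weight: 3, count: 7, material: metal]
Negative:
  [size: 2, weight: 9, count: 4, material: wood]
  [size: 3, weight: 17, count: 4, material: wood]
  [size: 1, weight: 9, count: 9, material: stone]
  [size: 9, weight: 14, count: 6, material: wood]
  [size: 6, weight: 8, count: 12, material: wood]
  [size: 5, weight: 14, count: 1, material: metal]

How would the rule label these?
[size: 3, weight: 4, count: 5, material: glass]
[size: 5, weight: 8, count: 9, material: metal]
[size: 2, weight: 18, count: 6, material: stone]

Positive, Positive, Negative

The pattern is that an item is 'Positive' exactly when: weight ≤ 8 AND count ≤ 11.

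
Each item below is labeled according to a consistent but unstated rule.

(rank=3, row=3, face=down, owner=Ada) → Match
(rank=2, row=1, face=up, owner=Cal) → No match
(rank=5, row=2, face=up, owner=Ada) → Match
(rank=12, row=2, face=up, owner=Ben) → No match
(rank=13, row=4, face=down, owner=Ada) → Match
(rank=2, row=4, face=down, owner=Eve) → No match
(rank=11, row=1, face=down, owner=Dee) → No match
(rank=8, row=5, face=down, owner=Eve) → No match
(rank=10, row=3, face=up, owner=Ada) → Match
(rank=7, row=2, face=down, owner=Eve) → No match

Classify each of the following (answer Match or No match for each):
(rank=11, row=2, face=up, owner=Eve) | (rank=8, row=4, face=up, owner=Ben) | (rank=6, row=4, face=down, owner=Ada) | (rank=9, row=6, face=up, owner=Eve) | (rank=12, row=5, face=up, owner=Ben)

Looking at the examples, the only property every 'Match' case has and every 'No match' case lacks is: owner is Ada.
No match: (rank=11, row=2, face=up, owner=Eve), since owner is Eve.
No match: (rank=8, row=4, face=up, owner=Ben), since owner is Ben.
Match: (rank=6, row=4, face=down, owner=Ada), since owner is Ada.
No match: (rank=9, row=6, face=up, owner=Eve), since owner is Eve.
No match: (rank=12, row=5, face=up, owner=Ben), since owner is Ben.

No match, No match, Match, No match, No match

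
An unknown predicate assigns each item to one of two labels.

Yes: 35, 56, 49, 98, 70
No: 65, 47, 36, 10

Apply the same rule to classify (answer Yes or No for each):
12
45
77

No, No, Yes

All 'Yes' examples share one property — multiple of 7 — and every 'No' example lacks it.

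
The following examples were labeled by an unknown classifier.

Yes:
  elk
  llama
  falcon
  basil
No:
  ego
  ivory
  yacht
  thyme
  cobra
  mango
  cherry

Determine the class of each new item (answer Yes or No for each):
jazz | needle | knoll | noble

No, Yes, Yes, Yes

Looking at the examples, the only property every 'Yes' case has and every 'No' case lacks is: contains 'l'.
jazz: no 'l' — does not fit, so No. needle: has 'l' — has this property, so Yes. knoll: has 'l' — has this property, so Yes. noble: has 'l' — has this property, so Yes.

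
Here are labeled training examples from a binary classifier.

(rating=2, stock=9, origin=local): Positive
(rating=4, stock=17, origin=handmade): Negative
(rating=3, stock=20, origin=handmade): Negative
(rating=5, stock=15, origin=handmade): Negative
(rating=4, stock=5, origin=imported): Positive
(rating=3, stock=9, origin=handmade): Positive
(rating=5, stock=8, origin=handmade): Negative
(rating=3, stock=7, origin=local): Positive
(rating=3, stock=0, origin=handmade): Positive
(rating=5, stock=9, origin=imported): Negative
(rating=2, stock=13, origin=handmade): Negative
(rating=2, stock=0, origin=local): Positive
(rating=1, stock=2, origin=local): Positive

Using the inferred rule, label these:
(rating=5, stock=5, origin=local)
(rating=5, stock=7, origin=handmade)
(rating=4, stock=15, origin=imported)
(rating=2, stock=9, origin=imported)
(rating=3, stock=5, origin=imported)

Rule: stock ≤ 9 AND rating ≤ 4. This holds for each 'Positive' example and fails for each 'Negative' one.

Negative, Negative, Negative, Positive, Positive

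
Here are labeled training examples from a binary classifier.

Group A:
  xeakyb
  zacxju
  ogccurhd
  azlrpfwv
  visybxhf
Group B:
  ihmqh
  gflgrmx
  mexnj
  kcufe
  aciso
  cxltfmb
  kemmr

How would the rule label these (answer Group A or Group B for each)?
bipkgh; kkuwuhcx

The rule appears to be: even length.
bipkgh: length 6, satisfies this → Group A. kkuwuhcx: length 8, satisfies this → Group A.

Group A, Group A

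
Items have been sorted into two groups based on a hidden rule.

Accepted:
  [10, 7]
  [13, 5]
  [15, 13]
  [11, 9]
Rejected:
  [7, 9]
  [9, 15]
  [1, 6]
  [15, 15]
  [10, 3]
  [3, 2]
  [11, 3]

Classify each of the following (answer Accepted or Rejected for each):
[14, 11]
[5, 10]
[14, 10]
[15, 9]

Accepted, Rejected, Accepted, Accepted

The classifier is using: first > second AND sum ≥ 16.
[14, 11] → 14 > 11, 14+11 = 25 → Accepted. [5, 10] → 5 < 10, 5+10 = 15 → Rejected. [14, 10] → 14 > 10, 14+10 = 24 → Accepted. [15, 9] → 15 > 9, 15+9 = 24 → Accepted.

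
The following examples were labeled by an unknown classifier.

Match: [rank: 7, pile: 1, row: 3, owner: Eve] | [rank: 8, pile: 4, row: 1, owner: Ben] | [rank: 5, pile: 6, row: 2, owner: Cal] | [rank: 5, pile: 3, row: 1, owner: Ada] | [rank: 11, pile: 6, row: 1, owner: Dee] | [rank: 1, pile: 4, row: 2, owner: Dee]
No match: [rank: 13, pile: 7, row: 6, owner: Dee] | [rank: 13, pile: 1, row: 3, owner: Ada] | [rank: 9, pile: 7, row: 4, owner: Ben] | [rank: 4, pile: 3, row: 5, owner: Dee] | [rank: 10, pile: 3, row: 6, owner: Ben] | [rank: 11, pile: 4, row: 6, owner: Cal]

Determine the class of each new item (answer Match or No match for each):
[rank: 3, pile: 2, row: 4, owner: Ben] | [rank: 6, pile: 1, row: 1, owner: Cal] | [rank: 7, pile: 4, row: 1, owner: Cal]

'Match' ⟺ rank ≤ 11 AND row ≤ 3.
[rank: 3, pile: 2, row: 4, owner: Ben]: No match (rank = 3, row = 4).
[rank: 6, pile: 1, row: 1, owner: Cal]: Match (rank = 6, row = 1).
[rank: 7, pile: 4, row: 1, owner: Cal]: Match (rank = 7, row = 1).

No match, Match, Match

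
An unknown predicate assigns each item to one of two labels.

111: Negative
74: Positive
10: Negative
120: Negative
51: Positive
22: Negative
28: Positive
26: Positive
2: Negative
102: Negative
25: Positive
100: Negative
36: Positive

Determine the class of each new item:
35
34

Positive, Positive

The pattern is that an item is 'Positive' exactly when: digit sum ≥ 5.
Positive: 35, since digit sum 3+5 = 8. Positive: 34, since digit sum 3+4 = 7.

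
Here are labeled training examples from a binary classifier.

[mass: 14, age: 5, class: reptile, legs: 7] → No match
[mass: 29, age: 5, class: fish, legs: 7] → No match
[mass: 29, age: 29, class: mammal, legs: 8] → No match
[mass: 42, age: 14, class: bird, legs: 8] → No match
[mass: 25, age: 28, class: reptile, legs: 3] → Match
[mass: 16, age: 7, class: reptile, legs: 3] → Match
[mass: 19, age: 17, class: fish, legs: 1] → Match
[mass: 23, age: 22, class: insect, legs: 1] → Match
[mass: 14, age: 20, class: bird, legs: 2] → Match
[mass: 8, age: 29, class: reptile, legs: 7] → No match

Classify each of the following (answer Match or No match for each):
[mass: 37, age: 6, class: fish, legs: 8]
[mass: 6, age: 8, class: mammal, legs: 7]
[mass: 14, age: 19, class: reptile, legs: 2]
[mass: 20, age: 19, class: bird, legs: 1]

No match, No match, Match, Match

The pattern is that an item is 'Match' exactly when: legs ≤ 3.
[mass: 37, age: 6, class: fish, legs: 8]: No match (legs = 8).
[mass: 6, age: 8, class: mammal, legs: 7]: No match (legs = 7).
[mass: 14, age: 19, class: reptile, legs: 2]: Match (legs = 2).
[mass: 20, age: 19, class: bird, legs: 1]: Match (legs = 1).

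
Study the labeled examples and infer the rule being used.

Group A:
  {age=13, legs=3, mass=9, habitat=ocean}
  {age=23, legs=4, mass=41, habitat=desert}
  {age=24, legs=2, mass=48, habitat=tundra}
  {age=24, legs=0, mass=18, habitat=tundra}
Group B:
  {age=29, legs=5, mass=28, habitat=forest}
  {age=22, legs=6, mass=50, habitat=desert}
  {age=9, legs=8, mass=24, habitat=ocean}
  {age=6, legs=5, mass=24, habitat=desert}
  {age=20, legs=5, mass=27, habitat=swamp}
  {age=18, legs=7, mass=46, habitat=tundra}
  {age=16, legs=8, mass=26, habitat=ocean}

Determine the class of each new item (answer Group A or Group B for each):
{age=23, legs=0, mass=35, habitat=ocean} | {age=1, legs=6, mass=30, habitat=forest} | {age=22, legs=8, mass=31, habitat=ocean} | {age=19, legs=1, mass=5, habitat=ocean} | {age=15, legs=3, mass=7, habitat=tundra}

Group A, Group B, Group B, Group A, Group A

The rule appears to be: legs ≤ 4.
{age=23, legs=0, mass=35, habitat=ocean} → legs = 0 → Group A.
{age=1, legs=6, mass=30, habitat=forest} → legs = 6 → Group B.
{age=22, legs=8, mass=31, habitat=ocean} → legs = 8 → Group B.
{age=19, legs=1, mass=5, habitat=ocean} → legs = 1 → Group A.
{age=15, legs=3, mass=7, habitat=tundra} → legs = 3 → Group A.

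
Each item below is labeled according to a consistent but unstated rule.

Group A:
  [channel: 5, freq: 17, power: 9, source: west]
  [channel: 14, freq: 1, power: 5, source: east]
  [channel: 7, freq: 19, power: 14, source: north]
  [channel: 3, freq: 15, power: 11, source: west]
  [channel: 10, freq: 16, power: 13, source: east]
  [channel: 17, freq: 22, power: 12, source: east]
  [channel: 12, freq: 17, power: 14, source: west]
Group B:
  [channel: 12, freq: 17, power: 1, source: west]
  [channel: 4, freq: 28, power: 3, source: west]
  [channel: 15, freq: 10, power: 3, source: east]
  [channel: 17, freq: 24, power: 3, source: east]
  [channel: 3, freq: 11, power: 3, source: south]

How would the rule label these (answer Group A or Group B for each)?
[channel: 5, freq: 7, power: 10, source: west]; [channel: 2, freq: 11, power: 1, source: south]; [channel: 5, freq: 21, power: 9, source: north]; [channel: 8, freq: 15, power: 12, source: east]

The distinguishing property — power ≥ 5 — holds for all the 'Group A' cases and none of the 'Group B' cases.
Group A: [channel: 5, freq: 7, power: 10, source: west], since power = 10. Group B: [channel: 2, freq: 11, power: 1, source: south], since power = 1. Group A: [channel: 5, freq: 21, power: 9, source: north], since power = 9. Group A: [channel: 8, freq: 15, power: 12, source: east], since power = 12.

Group A, Group B, Group A, Group A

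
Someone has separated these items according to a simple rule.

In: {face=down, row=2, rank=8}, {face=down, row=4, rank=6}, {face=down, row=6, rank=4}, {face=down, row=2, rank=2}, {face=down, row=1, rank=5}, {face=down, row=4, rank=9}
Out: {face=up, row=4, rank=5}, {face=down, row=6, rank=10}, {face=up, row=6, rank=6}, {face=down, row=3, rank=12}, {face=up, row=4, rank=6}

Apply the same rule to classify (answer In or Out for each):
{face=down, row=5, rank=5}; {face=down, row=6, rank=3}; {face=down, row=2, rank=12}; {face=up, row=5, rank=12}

In, In, Out, Out

A rule that fits every label: face is down AND rank ≤ 9 — true of each 'In' example, false of each 'Out' one.
{face=down, row=5, rank=5} — face is down, rank = 5, hence In. {face=down, row=6, rank=3} — face is down, rank = 3, hence In. {face=down, row=2, rank=12} — face is down, rank = 12, hence Out. {face=up, row=5, rank=12} — face is up, rank = 12, hence Out.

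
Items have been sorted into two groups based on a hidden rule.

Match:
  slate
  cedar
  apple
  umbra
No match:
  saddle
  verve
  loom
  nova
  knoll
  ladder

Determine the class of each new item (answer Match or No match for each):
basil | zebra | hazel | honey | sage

Match, Match, Match, No match, No match

The common property of the 'Match' items is: odd length AND contains 'a'. No 'No match' item has it.
basil → length 5, has 'a' → Match.
zebra → length 5, has 'a' → Match.
hazel → length 5, has 'a' → Match.
honey → length 5, no 'a' → No match.
sage → length 4, has 'a' → No match.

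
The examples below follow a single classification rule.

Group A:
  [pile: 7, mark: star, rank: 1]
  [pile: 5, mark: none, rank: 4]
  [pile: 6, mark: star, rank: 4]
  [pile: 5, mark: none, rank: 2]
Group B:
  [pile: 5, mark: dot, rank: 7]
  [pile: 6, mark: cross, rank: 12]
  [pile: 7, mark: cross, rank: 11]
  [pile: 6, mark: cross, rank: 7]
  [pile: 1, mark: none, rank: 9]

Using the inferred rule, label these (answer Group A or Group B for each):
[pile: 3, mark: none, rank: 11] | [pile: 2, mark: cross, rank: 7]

A rule that fits every label: rank ≤ 4 — true of each 'Group A' example, false of each 'Group B' one.
[pile: 3, mark: none, rank: 11]: rank = 11 — fails the rule, so Group B.
[pile: 2, mark: cross, rank: 7]: rank = 7 — fails the rule, so Group B.

Group B, Group B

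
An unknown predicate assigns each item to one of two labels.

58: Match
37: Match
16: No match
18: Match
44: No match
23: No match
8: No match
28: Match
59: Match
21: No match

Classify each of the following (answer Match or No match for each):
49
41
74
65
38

Match, No match, Match, Match, Match

All 'Match' examples share one property — digit sum ≥ 9 — and every 'No match' example lacks it.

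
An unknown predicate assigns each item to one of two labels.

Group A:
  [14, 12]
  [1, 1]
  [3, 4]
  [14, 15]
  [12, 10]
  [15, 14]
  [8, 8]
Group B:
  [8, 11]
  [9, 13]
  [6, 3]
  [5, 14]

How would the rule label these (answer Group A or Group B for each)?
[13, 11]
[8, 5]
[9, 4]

Group A, Group B, Group B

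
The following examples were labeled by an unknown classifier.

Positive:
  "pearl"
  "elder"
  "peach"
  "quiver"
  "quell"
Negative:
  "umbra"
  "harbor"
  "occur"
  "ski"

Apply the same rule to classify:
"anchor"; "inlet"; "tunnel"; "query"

Negative, Positive, Positive, Positive

Looking at the examples, the only property every 'Positive' case has and every 'Negative' case lacks is: contains 'e'.
Negative: "anchor", since no 'e'. Positive: "inlet", since has 'e'. Positive: "tunnel", since has 'e'. Positive: "query", since has 'e'.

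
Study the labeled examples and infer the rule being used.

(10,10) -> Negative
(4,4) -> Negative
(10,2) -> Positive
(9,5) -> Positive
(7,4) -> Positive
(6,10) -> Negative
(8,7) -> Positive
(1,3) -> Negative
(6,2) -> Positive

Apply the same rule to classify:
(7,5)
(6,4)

Positive, Positive

Comparing the two groups points to one rule — first > second.
(7,5) — 7 > 5, hence Positive. (6,4) — 6 > 4, hence Positive.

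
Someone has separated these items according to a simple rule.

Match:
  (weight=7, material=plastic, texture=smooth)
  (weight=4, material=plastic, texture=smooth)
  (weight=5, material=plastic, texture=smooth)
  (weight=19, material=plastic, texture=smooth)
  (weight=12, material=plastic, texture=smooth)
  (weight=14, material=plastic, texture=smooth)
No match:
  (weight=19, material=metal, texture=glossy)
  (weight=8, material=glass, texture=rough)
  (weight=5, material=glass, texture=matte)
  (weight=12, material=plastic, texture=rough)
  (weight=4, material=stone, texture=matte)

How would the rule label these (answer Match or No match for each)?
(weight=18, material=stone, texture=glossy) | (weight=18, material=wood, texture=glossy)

All 'Match' examples share one property — texture is smooth — and every 'No match' example lacks it.
No match: (weight=18, material=stone, texture=glossy), since texture is glossy. No match: (weight=18, material=wood, texture=glossy), since texture is glossy.

No match, No match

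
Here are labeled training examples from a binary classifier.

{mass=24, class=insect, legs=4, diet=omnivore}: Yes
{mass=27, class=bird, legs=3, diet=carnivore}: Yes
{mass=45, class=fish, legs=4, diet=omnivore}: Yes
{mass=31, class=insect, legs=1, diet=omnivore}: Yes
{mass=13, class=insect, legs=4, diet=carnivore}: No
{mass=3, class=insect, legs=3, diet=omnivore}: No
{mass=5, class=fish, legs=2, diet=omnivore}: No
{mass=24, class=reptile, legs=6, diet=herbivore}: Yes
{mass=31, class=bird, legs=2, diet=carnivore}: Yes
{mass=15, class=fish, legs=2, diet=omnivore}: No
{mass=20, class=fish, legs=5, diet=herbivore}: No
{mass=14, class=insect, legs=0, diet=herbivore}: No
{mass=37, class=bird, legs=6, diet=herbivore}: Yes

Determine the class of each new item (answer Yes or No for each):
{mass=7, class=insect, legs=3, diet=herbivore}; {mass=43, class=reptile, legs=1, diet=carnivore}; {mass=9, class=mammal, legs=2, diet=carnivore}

The rule appears to be: mass ≥ 24.
{mass=7, class=insect, legs=3, diet=herbivore}: No (mass = 7). {mass=43, class=reptile, legs=1, diet=carnivore}: Yes (mass = 43). {mass=9, class=mammal, legs=2, diet=carnivore}: No (mass = 9).

No, Yes, No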